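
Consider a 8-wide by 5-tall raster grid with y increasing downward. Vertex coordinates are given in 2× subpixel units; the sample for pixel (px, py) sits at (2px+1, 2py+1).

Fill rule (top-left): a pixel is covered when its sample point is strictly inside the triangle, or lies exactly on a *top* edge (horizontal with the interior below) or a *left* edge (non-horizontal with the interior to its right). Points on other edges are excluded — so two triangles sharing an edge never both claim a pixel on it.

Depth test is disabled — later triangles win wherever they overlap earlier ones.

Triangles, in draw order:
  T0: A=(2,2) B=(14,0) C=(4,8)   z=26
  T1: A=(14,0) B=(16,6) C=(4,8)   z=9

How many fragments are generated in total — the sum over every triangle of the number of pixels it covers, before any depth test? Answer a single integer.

T0:
  2·area = 76
  edge (2, 2)→(14, 0): d=(12,-2) top-left  bias=+0
  edge (14, 0)→(4, 8): d=(-10,8) right/bottom  bias=-1
  edge (4, 8)→(2, 2): d=(-2,-6) top-left  bias=+0
    (4,0)@(9, 1): e=[2,30,44] → X
    (5,0)@(11, 1): e=[6,14,56] → X
    (6,0)@(13, 1): e=[10,-2,68] → .
    (1,1)@(3, 3): e=[14,58,4] → X
    (2,1)@(5, 3): e=[18,42,16] → X
    (3,1)@(7, 3): e=[22,26,28] → X
    (5,1)@(11, 3): e=[30,-6,52] → .
    (1,2)@(3, 5): e=[38,38,0] → X  [on edge]
    (4,2)@(9, 5): e=[50,-10,36] → .
    (1,3)@(3, 7): e=[62,18,-4] → .
    (2,3)@(5, 7): e=[66,2,8] → X
    (3,3)@(7, 7): e=[70,-14,20] → .
  covered (10 px):
    . . . . X X . .
    . X X X X . . .
    . X X X . . . .
    . . X . . . . .
    . . . . . . . .
T1:
  2·area = 76
  edge (14, 0)→(16, 6): d=(2,6) right/bottom  bias=-1
  edge (16, 6)→(4, 8): d=(-12,2) right/bottom  bias=-1
  edge (4, 8)→(14, 0): d=(10,-8) top-left  bias=+0
    (6,0)@(13, 1): e=[8,66,2] → X
    (7,0)@(15, 1): e=[-4,62,18] → .
    (5,1)@(11, 3): e=[24,46,6] → X
    (7,1)@(15, 3): e=[0,38,38] → .  [on edge]
    (4,2)@(9, 5): e=[40,26,10] → X
    (7,2)@(15, 5): e=[4,14,58] → X
    (3,3)@(7, 7): e=[56,6,14] → X
    (5,3)@(11, 7): e=[32,-2,46] → .
    (6,3)@(13, 7): e=[20,-6,62] → .
    (7,3)@(15, 7): e=[8,-10,78] → .
    (3,4)@(7, 9): e=[60,-18,34] → .
    (4,4)@(9, 9): e=[48,-22,50] → .
  covered (9 px):
    . . . . . . X .
    . . . . . X X .
    . . . . X X X X
    . . . X X . . .
    . . . . . . . .

Final: 19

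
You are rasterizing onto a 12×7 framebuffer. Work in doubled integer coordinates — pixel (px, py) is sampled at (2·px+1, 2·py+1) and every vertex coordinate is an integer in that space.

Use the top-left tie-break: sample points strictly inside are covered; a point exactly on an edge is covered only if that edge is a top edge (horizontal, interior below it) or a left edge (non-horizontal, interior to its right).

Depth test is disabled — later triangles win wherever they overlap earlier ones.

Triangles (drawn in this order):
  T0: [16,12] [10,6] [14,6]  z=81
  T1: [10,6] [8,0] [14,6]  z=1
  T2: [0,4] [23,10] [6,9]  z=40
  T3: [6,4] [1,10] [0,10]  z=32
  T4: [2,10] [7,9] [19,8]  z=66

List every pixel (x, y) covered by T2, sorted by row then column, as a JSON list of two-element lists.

T0:
  2·area = 24
  edge (16, 12)→(10, 6): d=(-6,-6) top-left  bias=+0
  edge (10, 6)→(14, 6): d=(4,0) top-left  bias=+0
  edge (14, 6)→(16, 12): d=(2,6) right/bottom  bias=-1
    (2,0)@(5, 1): e=[0,-20,44] → ·  [on edge]
    (3,1)@(7, 3): e=[0,-12,36] → ·  [on edge]
    (6,1)@(13, 3): e=[36,-12,0] → ·  [on edge]
    (4,2)@(9, 5): e=[0,-4,28] → ·  [on edge]
    (5,3)@(11, 7): e=[0,4,20] → #  [on edge]
    (6,3)@(13, 7): e=[12,4,8] → #
    (7,3)@(15, 7): e=[24,4,-4] → ·
    (5,4)@(11, 9): e=[-12,12,24] → ·
    (6,4)@(13, 9): e=[0,12,12] → #  [on edge]
    (7,4)@(15, 9): e=[12,12,0] → ·  [on edge]
    (6,5)@(13, 11): e=[-12,20,16] → ·
    (7,5)@(15, 11): e=[0,20,4] → #  [on edge]
    (8,6)@(17, 13): e=[0,28,-4] → ·  [on edge]
  covered (4 px):
    · · · · · · · · · · · ·
    · · · · · · · · · · · ·
    · · · · · · · · · · · ·
    · · · · · # # · · · · ·
    · · · · · · # · · · · ·
    · · · · · · · # · · · ·
    · · · · · · · · · · · ·
T1:
  2·area = 24
  edge (10, 6)→(8, 0): d=(-2,-6) top-left  bias=+0
  edge (8, 0)→(14, 6): d=(6,6) right/bottom  bias=-1
  edge (14, 6)→(10, 6): d=(-4,0) right/bottom  bias=-1
    (4,0)@(9, 1): e=[4,0,20] → ·  [on edge]
    (4,1)@(9, 3): e=[0,12,12] → #  [on edge]
    (5,1)@(11, 3): e=[12,0,12] → ·  [on edge]
    (4,2)@(9, 5): e=[-4,24,4] → ·
    (5,2)@(11, 5): e=[8,12,4] → #
    (6,2)@(13, 5): e=[20,0,4] → ·  [on edge]
    (5,3)@(11, 7): e=[4,24,-4] → ·
    (7,3)@(15, 7): e=[28,0,-4] → ·  [on edge]
    (5,4)@(11, 9): e=[0,36,-12] → ·  [on edge]
    (8,4)@(17, 9): e=[36,0,-12] → ·  [on edge]
    (9,5)@(19, 11): e=[44,0,-20] → ·  [on edge]
    (10,6)@(21, 13): e=[52,0,-28] → ·  [on edge]
  covered (2 px):
    · · · · · · · · · · · ·
    · · · · # · · · · · · ·
    · · · · · # · · · · · ·
    · · · · · · · · · · · ·
    · · · · · · · · · · · ·
    · · · · · · · · · · · ·
    · · · · · · · · · · · ·
T2:
  2·area = 79
  edge (0, 4)→(23, 10): d=(23,6) right/bottom  bias=-1
  edge (23, 10)→(6, 9): d=(-17,-1) top-left  bias=+0
  edge (6, 9)→(0, 4): d=(-6,-5) top-left  bias=+0
    (1,2)@(3, 5): e=[5,65,9] → #
    (2,2)@(5, 5): e=[-7,67,19] → ·
    (1,3)@(3, 7): e=[51,31,-3] → ·
    (2,3)@(5, 7): e=[39,33,7] → #
    (3,3)@(7, 7): e=[27,35,17] → #
    (4,3)@(9, 7): e=[15,37,27] → #
    (5,3)@(11, 7): e=[3,39,37] → #
    (6,3)@(13, 7): e=[-9,41,47] → ·
    (2,4)@(5, 9): e=[85,-1,-5] → ·
    (3,4)@(7, 9): e=[73,1,5] → #
    (6,4)@(13, 9): e=[37,7,35] → #
    (7,4)@(15, 9): e=[25,9,45] → #
  covered (12 px):
    · · · · · · · · · · · ·
    · · · · · · · · · · · ·
    · # · · · · · · · · · ·
    · · # # # # · · · · · ·
    · · · # # # # # # # · ·
    · · · · · · · · · · · ·
    · · · · · · · · · · · ·
T3:
  2·area = 6
  edge (6, 4)→(1, 10): d=(-5,6) right/bottom  bias=-1
  edge (1, 10)→(0, 10): d=(-1,0) right/bottom  bias=-1
  edge (0, 10)→(6, 4): d=(6,-6) top-left  bias=+0
    (4,0)@(9, 1): e=[-3,9,0] → ·  [on edge]
    (3,1)@(7, 3): e=[-1,7,0] → ·  [on edge]
    (2,2)@(5, 5): e=[1,5,0] → #  [on edge]
    (3,2)@(7, 5): e=[-11,5,12] → ·
    (1,3)@(3, 7): e=[3,3,0] → #  [on edge]
    (2,3)@(5, 7): e=[-9,3,12] → ·
    (0,4)@(1, 9): e=[5,1,0] → #  [on edge]
    (1,4)@(3, 9): e=[-7,1,12] → ·
    (0,5)@(1, 11): e=[-5,-1,12] → ·
  covered (3 px):
    · · · · · · · · · · · ·
    · · · · · · · · · · · ·
    · · # · · · · · · · · ·
    · # · · · · · · · · · ·
    # · · · · · · · · · · ·
    · · · · · · · · · · · ·
    · · · · · · · · · · · ·
T4:
  2·area = 7
  edge (2, 10)→(7, 9): d=(5,-1) top-left  bias=+0
  edge (7, 9)→(19, 8): d=(12,-1) top-left  bias=+0
  edge (19, 8)→(2, 10): d=(-17,2) right/bottom  bias=-1
    (8,3)@(17, 7): e=[0,-14,21] → ·  [on edge]
    (3,4)@(7, 9): e=[0,0,7] → #  [on edge]
    (4,4)@(9, 9): e=[2,2,3] → #
    (5,4)@(11, 9): e=[4,4,-1] → ·
    (3,5)@(7, 11): e=[10,24,-27] → ·
    (4,5)@(9, 11): e=[12,26,-31] → ·
  covered (2 px):
    · · · · · · · · · · · ·
    · · · · · · · · · · · ·
    · · · · · · · · · · · ·
    · · · · · · · · · · · ·
    · · · # # · · · · · · ·
    · · · · · · · · · · · ·
    · · · · · · · · · · · ·

Result: [[1,2],[2,3],[3,3],[4,3],[5,3],[3,4],[4,4],[5,4],[6,4],[7,4],[8,4],[9,4]]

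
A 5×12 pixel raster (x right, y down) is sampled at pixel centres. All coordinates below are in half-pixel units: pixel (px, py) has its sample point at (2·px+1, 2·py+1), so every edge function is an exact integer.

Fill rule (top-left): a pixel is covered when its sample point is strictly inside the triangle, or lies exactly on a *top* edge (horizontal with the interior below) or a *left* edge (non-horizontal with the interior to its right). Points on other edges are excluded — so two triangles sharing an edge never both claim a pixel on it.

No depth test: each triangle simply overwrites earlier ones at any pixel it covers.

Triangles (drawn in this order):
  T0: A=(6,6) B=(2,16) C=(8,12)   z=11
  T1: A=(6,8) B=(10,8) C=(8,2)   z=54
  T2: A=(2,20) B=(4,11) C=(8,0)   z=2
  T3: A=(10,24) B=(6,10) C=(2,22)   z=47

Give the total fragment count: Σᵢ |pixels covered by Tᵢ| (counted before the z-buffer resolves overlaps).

T0:
  2·area = 44  (B↔C swapped to make it positive)
  edge (6, 6)→(8, 12): d=(2,6) right/bottom  bias=-1
  edge (8, 12)→(2, 16): d=(-6,4) right/bottom  bias=-1
  edge (2, 16)→(6, 6): d=(4,-10) top-left  bias=+0
    (2,1)@(5, 3): e=[0,66,-22] → .  [on edge]
    (2,4)@(5, 9): e=[12,30,2] → X
    (3,4)@(7, 9): e=[0,22,22] → .  [on edge]
    (2,5)@(5, 11): e=[16,18,10] → X
    (3,5)@(7, 11): e=[4,10,30] → X
    (4,5)@(9, 11): e=[-8,2,50] → .
    (2,6)@(5, 13): e=[20,6,18] → X
    (3,6)@(7, 13): e=[8,-2,38] → .
    (1,7)@(3, 15): e=[36,2,6] → X
    (2,7)@(5, 15): e=[24,-6,26] → .
    (4,7)@(9, 15): e=[0,-22,66] → .  [on edge]
    (1,8)@(3, 17): e=[40,-10,14] → .
  covered (5 px):
    . . . . .
    . . . . .
    . . . . .
    . . . . .
    . . X . .
    . . X X .
    . . X . .
    . X . . .
    . . . . .
    . . . . .
    . . . . .
    . . . . .
T1:
  2·area = 24  (B↔C swapped to make it positive)
  edge (6, 8)→(8, 2): d=(2,-6) top-left  bias=+0
  edge (8, 2)→(10, 8): d=(2,6) right/bottom  bias=-1
  edge (10, 8)→(6, 8): d=(-4,0) right/bottom  bias=-1
    (3,2)@(7, 5): e=[0,12,12] → X  [on edge]
    (4,2)@(9, 5): e=[12,0,12] → .  [on edge]
    (3,3)@(7, 7): e=[4,16,4] → X
    (4,3)@(9, 7): e=[16,4,4] → X
    (3,4)@(7, 9): e=[8,20,-4] → .
    (4,4)@(9, 9): e=[20,8,-4] → .
    (2,5)@(5, 11): e=[0,36,-12] → .  [on edge]
    (1,8)@(3, 17): e=[0,60,-36] → .  [on edge]
    (0,11)@(1, 23): e=[0,84,-60] → .  [on edge]
  covered (3 px):
    . . . . .
    . . . . .
    . . . X .
    . . . X X
    . . . . .
    . . . . .
    . . . . .
    . . . . .
    . . . . .
    . . . . .
    . . . . .
    . . . . .
T2:
  2·area = 14
  edge (2, 20)→(4, 11): d=(2,-9) top-left  bias=+0
  edge (4, 11)→(8, 0): d=(4,-11) top-left  bias=+0
  edge (8, 0)→(2, 20): d=(-6,20) right/bottom  bias=-1
    (3,1)@(7, 3): e=[11,1,2] → X
    (4,1)@(9, 3): e=[29,23,-38] → .
    (3,2)@(7, 5): e=[15,9,-10] → .
    (2,4)@(5, 9): e=[5,3,6] → X
    (3,4)@(7, 9): e=[23,25,-34] → .
    (2,5)@(5, 11): e=[9,11,-6] → .
  covered (2 px):
    . . . . .
    . . . X .
    . . . . .
    . . . . .
    . . X . .
    . . . . .
    . . . . .
    . . . . .
    . . . . .
    . . . . .
    . . . . .
    . . . . .
T3:
  2·area = 104  (B↔C swapped to make it positive)
  edge (10, 24)→(2, 22): d=(-8,-2) top-left  bias=+0
  edge (2, 22)→(6, 10): d=(4,-12) top-left  bias=+0
  edge (6, 10)→(10, 24): d=(4,14) right/bottom  bias=-1
    (4,0)@(9, 1): e=[182,0,-78] → .  [on edge]
    (3,3)@(7, 7): e=[130,0,-26] → .  [on edge]
    (2,6)@(5, 13): e=[78,0,26] → X  [on edge]
    (3,6)@(7, 13): e=[82,24,-2] → .
    (2,7)@(5, 15): e=[62,8,34] → X
    (3,7)@(7, 15): e=[66,32,6] → X
    (4,7)@(9, 15): e=[70,56,-22] → .
    (2,8)@(5, 17): e=[46,16,42] → X
    (4,8)@(9, 17): e=[54,64,-14] → .
    (1,9)@(3, 19): e=[26,0,78] → X  [on edge]
    (4,9)@(9, 19): e=[38,72,-6] → .
    (1,10)@(3, 21): e=[10,8,86] → X
  covered (14 px):
    . . . . .
    . . . . .
    . . . . .
    . . . . .
    . . . . .
    . . . . .
    . . X . .
    . . X X .
    . . X X .
    . X X X .
    . X X X X
    . . . X X

Final: 24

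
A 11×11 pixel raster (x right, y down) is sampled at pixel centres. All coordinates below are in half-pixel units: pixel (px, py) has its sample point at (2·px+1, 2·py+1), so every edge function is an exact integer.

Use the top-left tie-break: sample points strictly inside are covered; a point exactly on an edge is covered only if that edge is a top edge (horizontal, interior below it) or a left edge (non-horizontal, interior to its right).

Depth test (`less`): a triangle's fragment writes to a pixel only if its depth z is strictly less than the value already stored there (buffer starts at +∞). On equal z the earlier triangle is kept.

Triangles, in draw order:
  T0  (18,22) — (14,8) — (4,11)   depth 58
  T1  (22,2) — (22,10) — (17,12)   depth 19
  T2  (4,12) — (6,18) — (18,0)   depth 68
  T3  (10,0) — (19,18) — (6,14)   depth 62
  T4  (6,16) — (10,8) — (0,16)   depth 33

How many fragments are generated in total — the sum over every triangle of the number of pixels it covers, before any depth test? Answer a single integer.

T0:
  2·area = 152  (B↔C swapped to make it positive)
  edge (18, 22)→(4, 11): d=(-14,-11) top-left  bias=+0
  edge (4, 11)→(14, 8): d=(10,-3) top-left  bias=+0
  edge (14, 8)→(18, 22): d=(4,14) right/bottom  bias=-1
    (5,4)@(11, 9): e=[105,1,46] → X
    (6,4)@(13, 9): e=[127,7,18] → X
    (7,4)@(15, 9): e=[149,13,-10] → .
    (2,5)@(5, 11): e=[11,3,138] → X
    (3,5)@(7, 11): e=[33,9,110] → X
    (4,5)@(9, 11): e=[55,15,82] → X
    (7,5)@(15, 11): e=[121,33,-2] → .
    (2,6)@(5, 13): e=[-17,23,146] → .
    (3,6)@(7, 13): e=[5,29,118] → X
    (7,6)@(15, 13): e=[93,53,6] → X
    (8,6)@(17, 13): e=[115,59,-22] → .
    (3,7)@(7, 15): e=[-23,49,126] → .
  covered (20 px):
    . . . . . . . . . . .
    . . . . . . . . . . .
    . . . . . . . . . . .
    . . . . . . . . . . .
    . . . . . X X . . . .
    . . X X X X X . . . .
    . . . X X X X X . . .
    . . . . . X X X . . .
    . . . . . . X X . . .
    . . . . . . . X X . .
    . . . . . . . . X . .
T1:
  2·area = 40
  edge (22, 2)→(22, 10): d=(0,8) right/bottom  bias=-1
  edge (22, 10)→(17, 12): d=(-5,2) right/bottom  bias=-1
  edge (17, 12)→(22, 2): d=(5,-10) top-left  bias=+0
    (10,2)@(21, 5): e=[8,27,5] → X
    (10,3)@(21, 7): e=[8,17,15] → X
    (9,4)@(19, 9): e=[24,11,5] → X
    (9,5)@(19, 11): e=[24,1,15] → X
    (10,5)@(21, 11): e=[8,-3,35] → .
    (9,6)@(19, 13): e=[24,-9,25] → .
  covered (5 px):
    . . . . . . . . . . .
    . . . . . . . . . . .
    . . . . . . . . . . X
    . . . . . . . . . . X
    . . . . . . . . . X X
    . . . . . . . . . X .
    . . . . . . . . . . .
    . . . . . . . . . . .
    . . . . . . . . . . .
    . . . . . . . . . . .
    . . . . . . . . . . .
T2:
  2·area = 108  (B↔C swapped to make it positive)
  edge (4, 12)→(18, 0): d=(14,-12) top-left  bias=+0
  edge (18, 0)→(6, 18): d=(-12,18) right/bottom  bias=-1
  edge (6, 18)→(4, 12): d=(-2,-6) top-left  bias=+0
    (8,0)@(17, 1): e=[2,6,100] → X
    (9,0)@(19, 1): e=[26,-30,112] → .
    (0,1)@(1, 3): e=[-162,270,0] → .  [on edge]
    (7,1)@(15, 3): e=[6,18,84] → X
    (8,1)@(17, 3): e=[30,-18,96] → .
    (6,2)@(13, 5): e=[10,30,68] → X
    (7,2)@(15, 5): e=[34,-6,80] → .
    (5,3)@(11, 7): e=[14,42,52] → X
    (7,3)@(15, 7): e=[62,-30,76] → .
    (1,4)@(3, 9): e=[-54,162,0] → .  [on edge]
    (4,4)@(9, 9): e=[18,54,36] → X
    (6,4)@(13, 9): e=[66,-18,60] → .
    (2,7)@(5, 15): e=[54,54,0] → X  [on edge]
    (3,10)@(7, 21): e=[162,-54,0] → .  [on edge]
  covered (14 px):
    . . . . . . . . X . .
    . . . . . . . X . . .
    . . . . . . X . . . .
    . . . . . X X . . . .
    . . . . X X . . . . .
    . . . X X . . . . . .
    . . X X X . . . . . .
    . . X X . . . . . . .
    . . . . . . . . . . .
    . . . . . . . . . . .
    . . . . . . . . . . .
T3:
  2·area = 198
  edge (10, 0)→(19, 18): d=(9,18) right/bottom  bias=-1
  edge (19, 18)→(6, 14): d=(-13,-4) top-left  bias=+0
  edge (6, 14)→(10, 0): d=(4,-14) top-left  bias=+0
    (5,1)@(11, 3): e=[9,163,26] → X
    (6,1)@(13, 3): e=[-27,171,54] → .
    (4,2)@(9, 5): e=[63,129,6] → X
    (6,2)@(13, 5): e=[-9,145,62] → .
    (4,3)@(9, 7): e=[81,103,14] → X
    (6,3)@(13, 7): e=[9,119,70] → X
    (7,3)@(15, 7): e=[-27,127,98] → .
    (4,4)@(9, 9): e=[99,77,22] → X
    (7,4)@(15, 9): e=[-9,101,106] → .
    (3,5)@(7, 11): e=[153,43,2] → X
    (7,5)@(15, 11): e=[9,75,114] → X
    (8,5)@(17, 11): e=[-27,83,142] → .
  covered (24 px):
    . . . . . . . . . . .
    . . . . . X . . . . .
    . . . . X X . . . . .
    . . . . X X X . . . .
    . . . . X X X . . . .
    . . . X X X X X . . .
    . . . X X X X X . . .
    . . . . . X X X X . .
    . . . . . . . . X . .
    . . . . . . . . . . .
    . . . . . . . . . . .
T4:
  2·area = 48  (B↔C swapped to make it positive)
  edge (6, 16)→(0, 16): d=(-6,0) right/bottom  bias=-1
  edge (0, 16)→(10, 8): d=(10,-8) top-left  bias=+0
  edge (10, 8)→(6, 16): d=(-4,8) right/bottom  bias=-1
    (4,4)@(9, 9): e=[42,2,4] → X
    (5,4)@(11, 9): e=[42,18,-12] → .
    (3,5)@(7, 11): e=[30,6,12] → X
    (4,5)@(9, 11): e=[30,22,-4] → .
    (2,6)@(5, 13): e=[18,10,20] → X
    (4,6)@(9, 13): e=[18,42,-12] → .
    (1,7)@(3, 15): e=[6,14,28] → X
    (3,7)@(7, 15): e=[6,46,-4] → .
    (1,8)@(3, 17): e=[-6,34,20] → .
    (2,8)@(5, 17): e=[-6,50,4] → .
  covered (6 px):
    . . . . . . . . . . .
    . . . . . . . . . . .
    . . . . . . . . . . .
    . . . . . . . . . . .
    . . . . X . . . . . .
    . . . X . . . . . . .
    . . X X . . . . . . .
    . X X . . . . . . . .
    . . . . . . . . . . .
    . . . . . . . . . . .
    . . . . . . . . . . .

Final: 69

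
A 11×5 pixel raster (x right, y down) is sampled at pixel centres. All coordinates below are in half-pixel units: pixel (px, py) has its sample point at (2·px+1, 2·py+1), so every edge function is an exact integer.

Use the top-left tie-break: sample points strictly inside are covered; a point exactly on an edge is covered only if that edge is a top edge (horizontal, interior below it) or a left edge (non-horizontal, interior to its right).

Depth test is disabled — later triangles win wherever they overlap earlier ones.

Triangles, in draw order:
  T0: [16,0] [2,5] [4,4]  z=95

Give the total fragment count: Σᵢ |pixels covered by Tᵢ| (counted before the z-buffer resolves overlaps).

T0:
  2·area = 4
  edge (16, 0)→(2, 5): d=(-14,5) right/bottom  bias=-1
  edge (2, 5)→(4, 4): d=(2,-1) top-left  bias=+0
  edge (4, 4)→(16, 0): d=(12,-4) top-left  bias=+0
    (6,0)@(13, 1): e=[1,3,0] → X  [on edge]
    (7,0)@(15, 1): e=[-9,5,8] → .
    (3,1)@(7, 3): e=[3,1,0] → X  [on edge]
    (4,1)@(9, 3): e=[-7,3,8] → .
    (6,1)@(13, 3): e=[-27,7,24] → .
    (0,2)@(1, 5): e=[5,-1,0] → .  [on edge]
    (3,2)@(7, 5): e=[-25,5,24] → .
  covered (2 px):
    . . . . . . X . . . .
    . . . X . . . . . . .
    . . . . . . . . . . .
    . . . . . . . . . . .
    . . . . . . . . . . .

Final: 2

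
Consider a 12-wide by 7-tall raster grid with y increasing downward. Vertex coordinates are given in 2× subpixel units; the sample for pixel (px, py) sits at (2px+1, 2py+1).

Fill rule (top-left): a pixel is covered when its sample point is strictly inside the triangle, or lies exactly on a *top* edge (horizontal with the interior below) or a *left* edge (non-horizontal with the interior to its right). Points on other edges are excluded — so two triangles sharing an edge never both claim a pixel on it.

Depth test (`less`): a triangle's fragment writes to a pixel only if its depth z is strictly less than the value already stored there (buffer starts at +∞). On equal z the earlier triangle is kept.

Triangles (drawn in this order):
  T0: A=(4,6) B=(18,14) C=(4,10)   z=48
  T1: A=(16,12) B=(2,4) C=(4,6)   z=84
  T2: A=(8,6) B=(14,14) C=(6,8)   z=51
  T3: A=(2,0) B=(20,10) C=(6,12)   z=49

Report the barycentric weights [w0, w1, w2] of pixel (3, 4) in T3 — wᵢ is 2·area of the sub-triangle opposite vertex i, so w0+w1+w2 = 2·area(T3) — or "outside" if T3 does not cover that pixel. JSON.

T0:
  2·area = 56
  edge (4, 6)→(18, 14): d=(14,8) right/bottom  bias=-1
  edge (18, 14)→(4, 10): d=(-14,-4) top-left  bias=+0
  edge (4, 10)→(4, 6): d=(0,-4) top-left  bias=+0
    (2,3)@(5, 7): e=[6,46,4] → X
    (3,3)@(7, 7): e=[-10,54,12] → .
    (2,4)@(5, 9): e=[34,18,4] → X
    (3,4)@(7, 9): e=[18,26,12] → X
    (4,4)@(9, 9): e=[2,34,20] → X
    (5,4)@(11, 9): e=[-14,42,28] → .
    (2,5)@(5, 11): e=[62,-10,4] → .
    (3,5)@(7, 11): e=[46,-2,12] → .
    (4,5)@(9, 11): e=[30,6,20] → X
    (5,5)@(11, 11): e=[14,14,28] → X
    (6,5)@(13, 11): e=[-2,22,36] → .
    (4,6)@(9, 13): e=[58,-22,20] → .
  covered (7 px):
    . . . . . . . . . . . .
    . . . . . . . . . . . .
    . . . . . . . . . . . .
    . . X . . . . . . . . .
    . . X X X . . . . . . .
    . . . . X X . . . . . .
    . . . . . . . X . . . .
T1:
  2·area = 12  (B↔C swapped to make it positive)
  edge (16, 12)→(4, 6): d=(-12,-6) top-left  bias=+0
  edge (4, 6)→(2, 4): d=(-2,-2) top-left  bias=+0
  edge (2, 4)→(16, 12): d=(14,8) right/bottom  bias=-1
    (0,1)@(1, 3): e=[18,0,-6] → .  [on edge]
    (1,2)@(3, 5): e=[6,0,6] → X  [on edge]
    (2,2)@(5, 5): e=[18,4,-10] → .
    (1,3)@(3, 7): e=[-18,-4,34] → .
    (2,3)@(5, 7): e=[-6,0,18] → .  [on edge]
    (3,3)@(7, 7): e=[6,4,2] → X
    (4,3)@(9, 7): e=[18,8,-14] → .
    (3,4)@(7, 9): e=[-18,0,30] → .  [on edge]
    (4,5)@(9, 11): e=[-30,0,42] → .  [on edge]
    (5,6)@(11, 13): e=[-42,0,54] → .  [on edge]
  covered (2 px):
    . . . . . . . . . . . .
    . . . . . . . . . . . .
    . X . . . . . . . . . .
    . . . X . . . . . . . .
    . . . . . . . . . . . .
    . . . . . . . . . . . .
    . . . . . . . . . . . .
T2:
  2·area = 28
  edge (8, 6)→(14, 14): d=(6,8) right/bottom  bias=-1
  edge (14, 14)→(6, 8): d=(-8,-6) top-left  bias=+0
  edge (6, 8)→(8, 6): d=(2,-2) top-left  bias=+0
    (6,0)@(13, 1): e=[-70,98,0] → .  [on edge]
    (5,1)@(11, 3): e=[-42,70,0] → .  [on edge]
    (4,2)@(9, 5): e=[-14,42,0] → .  [on edge]
    (3,3)@(7, 7): e=[14,14,0] → X  [on edge]
    (4,3)@(9, 7): e=[-2,26,4] → .
    (2,4)@(5, 9): e=[42,-14,0] → .  [on edge]
    (3,4)@(7, 9): e=[26,-2,4] → .
    (4,4)@(9, 9): e=[10,10,8] → X
    (5,4)@(11, 9): e=[-6,22,12] → .
    (1,5)@(3, 11): e=[70,-42,0] → .  [on edge]
    (4,5)@(9, 11): e=[22,-6,12] → .
    (5,5)@(11, 11): e=[6,6,16] → X
    (0,6)@(1, 13): e=[98,-70,0] → .  [on edge]
  covered (4 px):
    . . . . . . . . . . . .
    . . . . . . . . . . . .
    . . . . . . . . . . . .
    . . . X . . . . . . . .
    . . . . X . . . . . . .
    . . . . . X . . . . . .
    . . . . . . X . . . . .
T3:
  2·area = 176
  edge (2, 0)→(20, 10): d=(18,10) right/bottom  bias=-1
  edge (20, 10)→(6, 12): d=(-14,2) right/bottom  bias=-1
  edge (6, 12)→(2, 0): d=(-4,-12) top-left  bias=+0
    (1,0)@(3, 1): e=[8,160,8] → X
    (2,0)@(5, 1): e=[-12,156,32] → .
    (1,1)@(3, 3): e=[44,132,0] → X  [on edge]
    (2,1)@(5, 3): e=[24,128,24] → X
    (3,1)@(7, 3): e=[4,124,48] → X
    (4,1)@(9, 3): e=[-16,120,72] → .
    (1,2)@(3, 5): e=[80,104,-8] → .
    (2,2)@(5, 5): e=[60,100,16] → X
    (4,2)@(9, 5): e=[20,92,64] → X
    (5,2)@(11, 5): e=[0,88,88] → .  [on edge]
    (2,3)@(5, 7): e=[96,72,8] → X
    (5,3)@(11, 7): e=[36,60,80] → X
    (2,4)@(5, 9): e=[132,44,0] → X  [on edge]
    (6,5)@(13, 11): e=[88,0,88] → .  [on edge]
  covered (22 px):
    . X . . . . . . . . . .
    . X X X . . . . . . . .
    . . X X X . . . . . . .
    . . X X X X X . . . . .
    . . X X X X X X X . . .
    . . . X X X . . . . . .
    . . . . . . . . . . . .

Answer: [40,24,112]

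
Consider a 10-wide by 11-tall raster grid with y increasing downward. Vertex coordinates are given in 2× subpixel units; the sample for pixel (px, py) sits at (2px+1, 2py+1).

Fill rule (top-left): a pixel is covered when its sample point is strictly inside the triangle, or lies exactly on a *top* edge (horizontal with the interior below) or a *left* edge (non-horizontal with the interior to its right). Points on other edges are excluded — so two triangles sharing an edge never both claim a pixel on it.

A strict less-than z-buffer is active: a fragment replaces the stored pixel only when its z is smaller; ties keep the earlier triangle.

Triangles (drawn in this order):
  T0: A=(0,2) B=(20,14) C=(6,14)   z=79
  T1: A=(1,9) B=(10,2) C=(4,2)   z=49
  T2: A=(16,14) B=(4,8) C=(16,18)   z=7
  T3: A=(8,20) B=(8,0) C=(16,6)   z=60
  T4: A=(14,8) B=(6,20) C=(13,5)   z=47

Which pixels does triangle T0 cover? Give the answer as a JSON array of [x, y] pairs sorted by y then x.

T0:
  2·area = 168
  edge (0, 2)→(20, 14): d=(20,12) right/bottom  bias=-1
  edge (20, 14)→(6, 14): d=(-14,0) right/bottom  bias=-1
  edge (6, 14)→(0, 2): d=(-6,-12) top-left  bias=+0
    (0,1)@(1, 3): e=[8,154,6] → █
    (1,1)@(3, 3): e=[-16,154,30] → ·
    (0,2)@(1, 5): e=[48,126,-6] → ·
    (1,2)@(3, 5): e=[24,126,18] → █
    (2,2)@(5, 5): e=[0,126,42] → ·  [on edge]
    (1,3)@(3, 7): e=[64,98,6] → █
    (2,3)@(5, 7): e=[40,98,30] → █
    (3,3)@(7, 7): e=[16,98,54] → █
    (4,3)@(9, 7): e=[-8,98,78] → ·
    (1,4)@(3, 9): e=[104,70,-6] → ·
    (2,4)@(5, 9): e=[80,70,18] → █
    (4,4)@(9, 9): e=[32,70,66] → █
    (7,5)@(15, 11): e=[0,42,126] → ·  [on edge]
  covered (20 px):
    · · · · · · · · · ·
    █ · · · · · · · · ·
    · █ · · · · · · · ·
    · █ █ █ · · · · · ·
    · · █ █ █ █ · · · ·
    · · █ █ █ █ █ · · ·
    · · · █ █ █ █ █ █ ·
    · · · · · · · · · ·
    · · · · · · · · · ·
    · · · · · · · · · ·
    · · · · · · · · · ·
T1:
  2·area = 42  (B↔C swapped to make it positive)
  edge (1, 9)→(4, 2): d=(3,-7) top-left  bias=+0
  edge (4, 2)→(10, 2): d=(6,0) top-left  bias=+0
  edge (10, 2)→(1, 9): d=(-9,7) right/bottom  bias=-1
    (2,1)@(5, 3): e=[10,6,26] → █
    (3,1)@(7, 3): e=[24,6,12] → █
    (4,1)@(9, 3): e=[38,6,-2] → ·
    (1,2)@(3, 5): e=[2,18,22] → █
    (3,2)@(7, 5): e=[30,18,-6] → ·
    (1,3)@(3, 7): e=[8,30,4] → █
    (2,3)@(5, 7): e=[22,30,-10] → ·
    (0,4)@(1, 9): e=[0,42,0] → ·  [on edge]
    (1,4)@(3, 9): e=[14,42,-14] → ·
  covered (5 px):
    · · · · · · · · · ·
    · · █ █ · · · · · ·
    · █ █ · · · · · · ·
    · █ · · · · · · · ·
    · · · · · · · · · ·
    · · · · · · · · · ·
    · · · · · · · · · ·
    · · · · · · · · · ·
    · · · · · · · · · ·
    · · · · · · · · · ·
    · · · · · · · · · ·
T2:
  2·area = 48  (B↔C swapped to make it positive)
  edge (16, 14)→(16, 18): d=(0,4) right/bottom  bias=-1
  edge (16, 18)→(4, 8): d=(-12,-10) top-left  bias=+0
  edge (4, 8)→(16, 14): d=(12,6) right/bottom  bias=-1
    (4,5)@(9, 11): e=[28,14,6] → █
    (5,5)@(11, 11): e=[20,34,-6] → ·
    (4,6)@(9, 13): e=[28,-10,30] → ·
    (5,6)@(11, 13): e=[20,10,18] → █
    (6,6)@(13, 13): e=[12,30,6] → █
    (7,6)@(15, 13): e=[4,50,-6] → ·
    (5,7)@(11, 15): e=[20,-14,42] → ·
    (6,7)@(13, 15): e=[12,6,30] → █
    (7,7)@(15, 15): e=[4,26,18] → █
    (8,7)@(17, 15): e=[-4,46,6] → ·
    (6,8)@(13, 17): e=[12,-18,54] → ·
    (7,8)@(15, 17): e=[4,2,42] → █
  covered (6 px):
    · · · · · · · · · ·
    · · · · · · · · · ·
    · · · · · · · · · ·
    · · · · · · · · · ·
    · · · · · · · · · ·
    · · · · █ · · · · ·
    · · · · · █ █ · · ·
    · · · · · · █ █ · ·
    · · · · · · · █ · ·
    · · · · · · · · · ·
    · · · · · · · · · ·
T3:
  2·area = 160
  edge (8, 20)→(8, 0): d=(0,-20) top-left  bias=+0
  edge (8, 0)→(16, 6): d=(8,6) right/bottom  bias=-1
  edge (16, 6)→(8, 20): d=(-8,14) right/bottom  bias=-1
    (4,0)@(9, 1): e=[20,2,138] → █
    (5,0)@(11, 1): e=[60,-10,110] → ·
    (4,1)@(9, 3): e=[20,18,122] → █
    (5,1)@(11, 3): e=[60,6,94] → █
    (6,1)@(13, 3): e=[100,-6,66] → ·
    (4,2)@(9, 5): e=[20,34,106] → █
    (6,2)@(13, 5): e=[100,10,50] → █
    (7,2)@(15, 5): e=[140,-2,22] → ·
    (4,3)@(9, 7): e=[20,50,90] → █
    (7,3)@(15, 7): e=[140,14,6] → █
    (8,3)@(17, 7): e=[180,2,-22] → ·
    (4,4)@(9, 9): e=[20,66,74] → █
  covered (20 px):
    · · · · █ · · · · ·
    · · · · █ █ · · · ·
    · · · · █ █ █ · · ·
    · · · · █ █ █ █ · ·
    · · · · █ █ █ · · ·
    · · · · █ █ █ · · ·
    · · · · █ █ · · · ·
    · · · · █ · · · · ·
    · · · · █ · · · · ·
    · · · · · · · · · ·
    · · · · · · · · · ·
T4:
  2·area = 36
  edge (14, 8)→(6, 20): d=(-8,12) right/bottom  bias=-1
  edge (6, 20)→(13, 5): d=(7,-15) top-left  bias=+0
  edge (13, 5)→(14, 8): d=(1,3) right/bottom  bias=-1
    (6,2)@(13, 5): e=[36,0,0] → ·  [on edge]
    (6,3)@(13, 7): e=[20,14,2] → █
    (7,3)@(15, 7): e=[-4,44,-4] → ·
    (6,4)@(13, 9): e=[4,28,4] → █
    (7,4)@(15, 9): e=[-20,58,-2] → ·
    (5,5)@(11, 11): e=[12,12,12] → █
    (6,5)@(13, 11): e=[-12,42,6] → ·
    (7,5)@(15, 11): e=[-36,72,0] → ·  [on edge]
    (5,6)@(11, 13): e=[-4,26,14] → ·
    (4,7)@(9, 15): e=[4,10,22] → █
    (5,7)@(11, 15): e=[-20,40,16] → ·
    (4,8)@(9, 17): e=[-12,24,24] → ·
    (8,8)@(17, 17): e=[-108,144,0] → ·  [on edge]
  covered (4 px):
    · · · · · · · · · ·
    · · · · · · · · · ·
    · · · · · · · · · ·
    · · · · · · █ · · ·
    · · · · · · █ · · ·
    · · · · · █ · · · ·
    · · · · · · · · · ·
    · · · · █ · · · · ·
    · · · · · · · · · ·
    · · · · · · · · · ·
    · · · · · · · · · ·

Final: [[0,1],[1,2],[1,3],[2,3],[3,3],[2,4],[3,4],[4,4],[5,4],[2,5],[3,5],[4,5],[5,5],[6,5],[3,6],[4,6],[5,6],[6,6],[7,6],[8,6]]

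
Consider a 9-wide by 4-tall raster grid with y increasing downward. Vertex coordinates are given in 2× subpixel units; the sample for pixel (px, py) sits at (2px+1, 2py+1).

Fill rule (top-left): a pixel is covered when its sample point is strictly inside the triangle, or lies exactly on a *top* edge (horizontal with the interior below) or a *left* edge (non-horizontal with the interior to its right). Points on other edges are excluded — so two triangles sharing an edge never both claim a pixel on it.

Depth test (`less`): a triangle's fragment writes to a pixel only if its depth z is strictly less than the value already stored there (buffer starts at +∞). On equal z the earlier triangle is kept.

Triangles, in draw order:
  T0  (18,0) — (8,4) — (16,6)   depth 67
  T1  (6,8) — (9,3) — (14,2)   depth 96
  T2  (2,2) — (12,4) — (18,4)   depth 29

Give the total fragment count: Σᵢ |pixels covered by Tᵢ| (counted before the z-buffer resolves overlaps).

T0:
  2·area = 52  (B↔C swapped to make it positive)
  edge (18, 0)→(16, 6): d=(-2,6) right/bottom  bias=-1
  edge (16, 6)→(8, 4): d=(-8,-2) top-left  bias=+0
  edge (8, 4)→(18, 0): d=(10,-4) top-left  bias=+0
    (8,0)@(17, 1): e=[4,42,6] → X
    (5,1)@(11, 3): e=[36,14,2] → X
    (6,1)@(13, 3): e=[24,18,10] → X
    (7,1)@(15, 3): e=[12,22,18] → X
    (8,1)@(17, 3): e=[0,26,26] → .  [on edge]
    (5,2)@(11, 5): e=[32,-2,22] → .
    (6,2)@(13, 5): e=[20,2,30] → X
    (8,2)@(17, 5): e=[-4,10,46] → .
    (6,3)@(13, 7): e=[16,-14,50] → .
    (7,3)@(15, 7): e=[4,-10,58] → .
  covered (6 px):
    . . . . . . . . X
    . . . . . X X X .
    . . . . . . X X .
    . . . . . . . . .
T1:
  2·area = 22
  edge (6, 8)→(9, 3): d=(3,-5) top-left  bias=+0
  edge (9, 3)→(14, 2): d=(5,-1) top-left  bias=+0
  edge (14, 2)→(6, 8): d=(-8,6) right/bottom  bias=-1
    (4,1)@(9, 3): e=[0,0,22] → X  [on edge]
    (5,1)@(11, 3): e=[10,2,10] → X
    (6,1)@(13, 3): e=[20,4,-2] → .
    (4,2)@(9, 5): e=[6,10,6] → X
    (5,2)@(11, 5): e=[16,12,-6] → .
    (3,3)@(7, 7): e=[2,18,2] → X
    (4,3)@(9, 7): e=[12,20,-10] → .
  covered (4 px):
    . . . . . . . . .
    . . . . X X . . .
    . . . . X . . . .
    . . . X . . . . .
T2:
  2·area = 12  (B↔C swapped to make it positive)
  edge (2, 2)→(18, 4): d=(16,2) right/bottom  bias=-1
  edge (18, 4)→(12, 4): d=(-6,0) right/bottom  bias=-1
  edge (12, 4)→(2, 2): d=(-10,-2) top-left  bias=+0
    (3,1)@(7, 3): e=[6,6,0] → X  [on edge]
    (4,1)@(9, 3): e=[2,6,4] → X
    (5,1)@(11, 3): e=[-2,6,8] → .
    (3,2)@(7, 5): e=[38,-6,-20] → .
    (4,2)@(9, 5): e=[34,-6,-16] → .
    (8,2)@(17, 5): e=[18,-6,0] → .  [on edge]
  covered (2 px):
    . . . . . . . . .
    . . . X X . . . .
    . . . . . . . . .
    . . . . . . . . .

Result: 12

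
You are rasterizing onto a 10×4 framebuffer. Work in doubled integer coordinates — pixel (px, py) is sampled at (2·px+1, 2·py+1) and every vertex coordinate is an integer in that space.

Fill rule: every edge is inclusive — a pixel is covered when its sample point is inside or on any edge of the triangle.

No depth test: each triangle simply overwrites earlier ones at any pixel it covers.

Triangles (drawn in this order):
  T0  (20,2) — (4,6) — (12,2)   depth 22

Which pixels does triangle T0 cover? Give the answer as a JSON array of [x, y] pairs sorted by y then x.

T0:
  2·area = 32
  edge (20, 2)→(4, 6): d=(-16,4) inclusive
  edge (4, 6)→(12, 2): d=(8,-4) inclusive
  edge (12, 2)→(20, 2): d=(8,0) inclusive
    (5,1)@(11, 3): e=[20,4,8] → X
    (6,1)@(13, 3): e=[12,12,8] → X
    (7,1)@(15, 3): e=[4,20,8] → X
    (8,1)@(17, 3): e=[-4,28,8] → .
    (3,2)@(7, 5): e=[4,4,24] → X
    (4,2)@(9, 5): e=[-4,12,24] → .
    (5,2)@(11, 5): e=[-12,20,24] → .
    (6,2)@(13, 5): e=[-20,28,24] → .
    (7,2)@(15, 5): e=[-28,36,24] → .
    (3,3)@(7, 7): e=[-28,20,40] → .
  covered (4 px):
    . . . . . . . . . .
    . . . . . X X X . .
    . . . X . . . . . .
    . . . . . . . . . .

Answer: [[5,1],[6,1],[7,1],[3,2]]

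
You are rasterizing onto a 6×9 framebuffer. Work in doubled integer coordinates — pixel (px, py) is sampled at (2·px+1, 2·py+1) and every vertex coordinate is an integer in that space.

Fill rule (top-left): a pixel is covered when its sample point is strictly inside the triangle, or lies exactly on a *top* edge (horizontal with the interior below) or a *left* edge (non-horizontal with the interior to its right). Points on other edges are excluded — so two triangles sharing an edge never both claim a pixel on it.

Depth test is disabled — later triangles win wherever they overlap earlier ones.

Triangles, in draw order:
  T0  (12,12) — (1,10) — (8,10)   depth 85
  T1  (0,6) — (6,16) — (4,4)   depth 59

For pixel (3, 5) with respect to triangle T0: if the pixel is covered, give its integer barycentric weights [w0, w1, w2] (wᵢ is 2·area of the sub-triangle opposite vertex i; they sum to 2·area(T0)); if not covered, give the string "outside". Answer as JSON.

T0:
  2·area = 14
  edge (12, 12)→(1, 10): d=(-11,-2) top-left  bias=+0
  edge (1, 10)→(8, 10): d=(7,0) top-left  bias=+0
  edge (8, 10)→(12, 12): d=(4,2) right/bottom  bias=-1
    (3,5)@(7, 11): e=[1,7,6] → X
    (4,5)@(9, 11): e=[5,7,2] → X
    (5,5)@(11, 11): e=[9,7,-2] → .
    (3,6)@(7, 13): e=[-21,21,14] → .
    (4,6)@(9, 13): e=[-17,21,10] → .
  covered (2 px):
    . . . . . .
    . . . . . .
    . . . . . .
    . . . . . .
    . . . . . .
    . . . X X .
    . . . . . .
    . . . . . .
    . . . . . .
T1:
  2·area = 52  (B↔C swapped to make it positive)
  edge (0, 6)→(4, 4): d=(4,-2) top-left  bias=+0
  edge (4, 4)→(6, 16): d=(2,12) right/bottom  bias=-1
  edge (6, 16)→(0, 6): d=(-6,-10) top-left  bias=+0
    (1,2)@(3, 5): e=[2,14,36] → X
    (2,2)@(5, 5): e=[6,-10,56] → .
    (0,3)@(1, 7): e=[6,42,4] → X
    (2,3)@(5, 7): e=[14,-6,44] → .
    (0,4)@(1, 9): e=[14,46,-8] → .
    (1,4)@(3, 9): e=[18,22,12] → X
    (2,4)@(5, 9): e=[22,-2,32] → .
    (1,5)@(3, 11): e=[26,26,0] → X  [on edge]
    (2,5)@(5, 11): e=[30,2,20] → X
    (3,5)@(7, 11): e=[34,-22,40] → .
    (1,6)@(3, 13): e=[34,30,-12] → .
    (2,6)@(5, 13): e=[38,6,8] → X
  covered (7 px):
    . . . . . .
    . . . . . .
    . X . . . .
    X X . . . .
    . X . . . .
    . X X . . .
    . . X . . .
    . . . . . .
    . . . . . .

Final: [7,6,1]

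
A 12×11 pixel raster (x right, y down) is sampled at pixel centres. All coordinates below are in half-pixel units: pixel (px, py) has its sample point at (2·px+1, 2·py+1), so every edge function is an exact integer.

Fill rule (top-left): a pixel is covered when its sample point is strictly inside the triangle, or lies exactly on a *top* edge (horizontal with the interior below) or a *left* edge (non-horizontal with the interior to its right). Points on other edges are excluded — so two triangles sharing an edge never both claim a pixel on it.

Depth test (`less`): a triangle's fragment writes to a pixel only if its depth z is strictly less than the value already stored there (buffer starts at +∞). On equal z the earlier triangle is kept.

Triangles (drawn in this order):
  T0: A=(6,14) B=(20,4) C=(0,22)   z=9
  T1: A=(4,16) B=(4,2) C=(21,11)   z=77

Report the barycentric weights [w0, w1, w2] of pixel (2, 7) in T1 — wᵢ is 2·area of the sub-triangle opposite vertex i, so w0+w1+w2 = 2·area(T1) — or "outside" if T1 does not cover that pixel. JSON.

T0:
  2·area = 52
  edge (6, 14)→(20, 4): d=(14,-10) top-left  bias=+0
  edge (20, 4)→(0, 22): d=(-20,18) right/bottom  bias=-1
  edge (0, 22)→(6, 14): d=(6,-8) top-left  bias=+0
    (6,4)@(13, 9): e=[0,26,26] → #  [on edge]
    (7,4)@(15, 9): e=[20,-10,42] → ·
    (5,5)@(11, 11): e=[8,22,22] → #
    (6,5)@(13, 11): e=[28,-14,38] → ·
    (4,6)@(9, 13): e=[16,18,18] → #
    (5,6)@(11, 13): e=[36,-18,34] → ·
    (3,7)@(7, 15): e=[24,14,14] → #
    (4,7)@(9, 15): e=[44,-22,30] → ·
    (2,8)@(5, 17): e=[32,10,10] → #
    (3,8)@(7, 17): e=[52,-26,26] → ·
    (1,9)@(3, 19): e=[40,6,6] → #
    (2,9)@(5, 19): e=[60,-30,22] → ·
  covered (7 px):
    · · · · · · · · · · · ·
    · · · · · · · · · · · ·
    · · · · · · · · · · · ·
    · · · · · · · · · · · ·
    · · · · · · # · · · · ·
    · · · · · # · · · · · ·
    · · · · # · · · · · · ·
    · · · # · · · · · · · ·
    · · # · · · · · · · · ·
    · # · · · · · · · · · ·
    # · · · · · · · · · · ·
T1:
  2·area = 238
  edge (4, 16)→(4, 2): d=(0,-14) top-left  bias=+0
  edge (4, 2)→(21, 11): d=(17,9) right/bottom  bias=-1
  edge (21, 11)→(4, 16): d=(-17,5) right/bottom  bias=-1
    (2,1)@(5, 3): e=[14,8,216] → #
    (3,1)@(7, 3): e=[42,-10,206] → ·
    (2,2)@(5, 5): e=[14,42,182] → #
    (3,2)@(7, 5): e=[42,24,172] → #
    (4,2)@(9, 5): e=[70,6,162] → #
    (5,2)@(11, 5): e=[98,-12,152] → ·
    (2,3)@(5, 7): e=[14,76,148] → #
    (5,3)@(11, 7): e=[98,22,118] → #
    (6,3)@(13, 7): e=[126,4,108] → #
    (7,3)@(15, 7): e=[154,-14,98] → ·
    (2,4)@(5, 9): e=[14,110,114] → #
    (7,4)@(15, 9): e=[154,20,64] → #
    (10,5)@(21, 11): e=[238,0,0] → ·  [on edge]
  covered (31 px):
    · · · · · · · · · · · ·
    · · # · · · · · · · · ·
    · · # # # · · · · · · ·
    · · # # # # # · · · · ·
    · · # # # # # # # · · ·
    · · # # # # # # # # · ·
    · · # # # # # · · · · ·
    · · # # · · · · · · · ·
    · · · · · · · · · · · ·
    · · · · · · · · · · · ·
    · · · · · · · · · · · ·

Answer: [212,12,14]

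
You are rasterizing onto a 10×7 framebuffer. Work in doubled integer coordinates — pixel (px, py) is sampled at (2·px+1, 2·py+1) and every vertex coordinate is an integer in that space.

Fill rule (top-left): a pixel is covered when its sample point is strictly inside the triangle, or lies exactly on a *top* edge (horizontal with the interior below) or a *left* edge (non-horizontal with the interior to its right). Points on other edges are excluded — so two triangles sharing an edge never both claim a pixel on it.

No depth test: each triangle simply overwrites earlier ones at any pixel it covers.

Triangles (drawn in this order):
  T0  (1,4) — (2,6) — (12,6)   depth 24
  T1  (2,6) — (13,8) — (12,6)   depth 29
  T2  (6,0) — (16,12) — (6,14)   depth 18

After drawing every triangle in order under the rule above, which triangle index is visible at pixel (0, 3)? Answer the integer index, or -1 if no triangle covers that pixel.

T0:
  2·area = 20  (B↔C swapped to make it positive)
  edge (1, 4)→(12, 6): d=(11,2) right/bottom  bias=-1
  edge (12, 6)→(2, 6): d=(-10,0) right/bottom  bias=-1
  edge (2, 6)→(1, 4): d=(-1,-2) top-left  bias=+0
    (1,2)@(3, 5): e=[7,10,3] → #
    (2,2)@(5, 5): e=[3,10,7] → #
    (3,2)@(7, 5): e=[-1,10,11] → ·
    (1,3)@(3, 7): e=[29,-10,1] → ·
    (2,3)@(5, 7): e=[25,-10,5] → ·
  covered (2 px):
    · · · · · · · · · ·
    · · · · · · · · · ·
    · # # · · · · · · ·
    · · · · · · · · · ·
    · · · · · · · · · ·
    · · · · · · · · · ·
    · · · · · · · · · ·
T1:
  2·area = 20  (B↔C swapped to make it positive)
  edge (2, 6)→(12, 6): d=(10,0) top-left  bias=+0
  edge (12, 6)→(13, 8): d=(1,2) right/bottom  bias=-1
  edge (13, 8)→(2, 6): d=(-11,-2) top-left  bias=+0
    (4,3)@(9, 7): e=[10,7,3] → #
    (5,3)@(11, 7): e=[10,3,7] → #
    (6,3)@(13, 7): e=[10,-1,11] → ·
    (4,4)@(9, 9): e=[30,9,-19] → ·
    (5,4)@(11, 9): e=[30,5,-15] → ·
  covered (2 px):
    · · · · · · · · · ·
    · · · · · · · · · ·
    · · · · · · · · · ·
    · · · · # # · · · ·
    · · · · · · · · · ·
    · · · · · · · · · ·
    · · · · · · · · · ·
T2:
  2·area = 140
  edge (6, 0)→(16, 12): d=(10,12) right/bottom  bias=-1
  edge (16, 12)→(6, 14): d=(-10,2) right/bottom  bias=-1
  edge (6, 14)→(6, 0): d=(0,-14) top-left  bias=+0
    (3,1)@(7, 3): e=[18,108,14] → #
    (4,1)@(9, 3): e=[-6,104,42] → ·
    (3,2)@(7, 5): e=[38,88,14] → #
    (4,2)@(9, 5): e=[14,84,42] → #
    (5,2)@(11, 5): e=[-10,80,70] → ·
    (3,3)@(7, 7): e=[58,68,14] → #
    (5,3)@(11, 7): e=[10,60,70] → #
    (6,3)@(13, 7): e=[-14,56,98] → ·
    (3,4)@(7, 9): e=[78,48,14] → #
    (6,4)@(13, 9): e=[6,36,98] → #
    (7,4)@(15, 9): e=[-18,32,126] → ·
    (3,5)@(7, 11): e=[98,28,14] → #
    (5,6)@(11, 13): e=[70,0,70] → ·  [on edge]
  covered (17 px):
    · · · · · · · · · ·
    · · · # · · · · · ·
    · · · # # · · · · ·
    · · · # # # · · · ·
    · · · # # # # · · ·
    · · · # # # # # · ·
    · · · # # · · · · ·

Z-buffer (winner per pixel, '.' = empty):
  . . . . . . . . . .
  . . . 2 . . . . . .
  . 0 0 2 2 . . . . .
  . . . 2 2 2 . . . .
  . . . 2 2 2 2 . . .
  . . . 2 2 2 2 2 . .
  . . . 2 2 . . . . .

Result: -1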